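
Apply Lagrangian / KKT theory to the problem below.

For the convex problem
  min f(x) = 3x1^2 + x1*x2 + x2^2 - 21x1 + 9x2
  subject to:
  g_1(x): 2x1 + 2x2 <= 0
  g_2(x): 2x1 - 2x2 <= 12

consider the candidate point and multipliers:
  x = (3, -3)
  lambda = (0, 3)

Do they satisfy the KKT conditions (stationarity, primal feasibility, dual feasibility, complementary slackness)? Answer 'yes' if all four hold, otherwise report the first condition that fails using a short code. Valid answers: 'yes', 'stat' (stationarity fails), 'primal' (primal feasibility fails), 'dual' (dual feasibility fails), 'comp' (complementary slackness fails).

Gradient of f: grad f(x) = Q x + c = (-6, 6)
Constraint values g_i(x) = a_i^T x - b_i:
  g_1((3, -3)) = 0
  g_2((3, -3)) = 0
Stationarity residual: grad f(x) + sum_i lambda_i a_i = (0, 0)
  -> stationarity OK
Primal feasibility (all g_i <= 0): OK
Dual feasibility (all lambda_i >= 0): OK
Complementary slackness (lambda_i * g_i(x) = 0 for all i): OK

Verdict: yes, KKT holds.

yes


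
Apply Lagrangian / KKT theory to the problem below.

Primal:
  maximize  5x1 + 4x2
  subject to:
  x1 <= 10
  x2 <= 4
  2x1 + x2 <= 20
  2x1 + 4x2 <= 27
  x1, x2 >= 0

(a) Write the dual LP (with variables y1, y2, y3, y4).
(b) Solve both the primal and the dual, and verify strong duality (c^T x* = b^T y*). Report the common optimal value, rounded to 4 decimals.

The standard primal-dual pair for 'max c^T x s.t. A x <= b, x >= 0' is:
  Dual:  min b^T y  s.t.  A^T y >= c,  y >= 0.

So the dual LP is:
  minimize  10y1 + 4y2 + 20y3 + 27y4
  subject to:
    y1 + 2y3 + 2y4 >= 5
    y2 + y3 + 4y4 >= 4
    y1, y2, y3, y4 >= 0

Solving the primal: x* = (8.8333, 2.3333).
  primal value c^T x* = 53.5.
Solving the dual: y* = (0, 0, 2, 0.5).
  dual value b^T y* = 53.5.
Strong duality: c^T x* = b^T y*. Confirmed.

53.5


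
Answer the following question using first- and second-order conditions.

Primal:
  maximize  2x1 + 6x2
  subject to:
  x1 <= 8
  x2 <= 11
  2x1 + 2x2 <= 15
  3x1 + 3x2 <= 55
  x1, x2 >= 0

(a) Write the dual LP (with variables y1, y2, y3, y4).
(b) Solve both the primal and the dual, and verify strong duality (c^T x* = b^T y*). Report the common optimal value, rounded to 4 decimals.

The standard primal-dual pair for 'max c^T x s.t. A x <= b, x >= 0' is:
  Dual:  min b^T y  s.t.  A^T y >= c,  y >= 0.

So the dual LP is:
  minimize  8y1 + 11y2 + 15y3 + 55y4
  subject to:
    y1 + 2y3 + 3y4 >= 2
    y2 + 2y3 + 3y4 >= 6
    y1, y2, y3, y4 >= 0

Solving the primal: x* = (0, 7.5).
  primal value c^T x* = 45.
Solving the dual: y* = (0, 0, 3, 0).
  dual value b^T y* = 45.
Strong duality: c^T x* = b^T y*. Confirmed.

45


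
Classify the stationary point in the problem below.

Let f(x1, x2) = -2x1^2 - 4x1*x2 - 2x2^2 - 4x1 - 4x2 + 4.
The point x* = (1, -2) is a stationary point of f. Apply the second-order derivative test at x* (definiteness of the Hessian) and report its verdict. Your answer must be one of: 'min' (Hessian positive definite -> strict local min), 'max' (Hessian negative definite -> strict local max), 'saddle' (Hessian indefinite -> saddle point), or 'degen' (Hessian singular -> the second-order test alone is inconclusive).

Compute the Hessian H = grad^2 f:
  H = [[-4, -4], [-4, -4]]
Verify stationarity: grad f(x*) = H x* + g = (0, 0).
Eigenvalues of H: -8, 0.
H has a zero eigenvalue (singular; negative semidefinite but not definite), so H is neither positive definite, negative definite, nor indefinite. The second-order test alone is inconclusive -> degen.
(Indeed, f is constant along the null direction of H through x*, so x* is not a strict local extremum.)

degen


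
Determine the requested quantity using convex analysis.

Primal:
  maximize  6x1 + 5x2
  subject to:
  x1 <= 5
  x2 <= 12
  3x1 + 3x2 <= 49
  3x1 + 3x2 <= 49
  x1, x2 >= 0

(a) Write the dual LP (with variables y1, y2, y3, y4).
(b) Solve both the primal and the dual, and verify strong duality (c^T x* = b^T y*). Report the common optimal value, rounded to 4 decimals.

The standard primal-dual pair for 'max c^T x s.t. A x <= b, x >= 0' is:
  Dual:  min b^T y  s.t.  A^T y >= c,  y >= 0.

So the dual LP is:
  minimize  5y1 + 12y2 + 49y3 + 49y4
  subject to:
    y1 + 3y3 + 3y4 >= 6
    y2 + 3y3 + 3y4 >= 5
    y1, y2, y3, y4 >= 0

Solving the primal: x* = (5, 11.3333).
  primal value c^T x* = 86.6667.
Solving the dual: y* = (1, 0, 1.6667, 0).
  dual value b^T y* = 86.6667.
Strong duality: c^T x* = b^T y*. Confirmed.

86.6667


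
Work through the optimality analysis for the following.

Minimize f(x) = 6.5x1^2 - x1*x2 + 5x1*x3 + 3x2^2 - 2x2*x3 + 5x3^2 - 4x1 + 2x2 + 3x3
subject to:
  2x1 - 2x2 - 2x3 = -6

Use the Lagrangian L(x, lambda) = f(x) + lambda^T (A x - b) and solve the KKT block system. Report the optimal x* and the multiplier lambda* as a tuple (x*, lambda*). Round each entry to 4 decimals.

Form the Lagrangian:
  L(x, lambda) = (1/2) x^T Q x + c^T x + lambda^T (A x - b)
Stationarity (grad_x L = 0): Q x + c + A^T lambda = 0.
Primal feasibility: A x = b.

This gives the KKT block system:
  [ Q   A^T ] [ x     ]   [-c ]
  [ A    0  ] [ lambda ] = [ b ]

Solving the linear system:
  x*      = (-0.6369, 1.2768, 1.0863)
  lambda* = (4.0625)
  f(x*)   = 16.3676

x* = (-0.6369, 1.2768, 1.0863), lambda* = (4.0625)


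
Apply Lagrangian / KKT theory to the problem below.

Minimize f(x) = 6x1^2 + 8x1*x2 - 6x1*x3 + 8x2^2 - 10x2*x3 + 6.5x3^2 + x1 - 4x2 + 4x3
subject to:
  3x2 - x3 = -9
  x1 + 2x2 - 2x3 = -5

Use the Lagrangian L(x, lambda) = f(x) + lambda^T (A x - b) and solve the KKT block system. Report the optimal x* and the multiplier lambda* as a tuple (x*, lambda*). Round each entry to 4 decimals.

Form the Lagrangian:
  L(x, lambda) = (1/2) x^T Q x + c^T x + lambda^T (A x - b)
Stationarity (grad_x L = 0): Q x + c + A^T lambda = 0.
Primal feasibility: A x = b.

This gives the KKT block system:
  [ Q   A^T ] [ x     ]   [-c ]
  [ A    0  ] [ lambda ] = [ b ]

Solving the linear system:
  x*      = (1.0865, -2.9784, 0.0649)
  lambda* = (7.7514, 10.1784)
  f(x*)   = 66.9568

x* = (1.0865, -2.9784, 0.0649), lambda* = (7.7514, 10.1784)


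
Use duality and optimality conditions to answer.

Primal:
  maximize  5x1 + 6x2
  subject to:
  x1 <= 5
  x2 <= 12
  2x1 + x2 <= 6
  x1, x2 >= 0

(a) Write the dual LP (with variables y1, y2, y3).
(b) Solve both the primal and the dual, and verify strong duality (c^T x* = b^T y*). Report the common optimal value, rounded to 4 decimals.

The standard primal-dual pair for 'max c^T x s.t. A x <= b, x >= 0' is:
  Dual:  min b^T y  s.t.  A^T y >= c,  y >= 0.

So the dual LP is:
  minimize  5y1 + 12y2 + 6y3
  subject to:
    y1 + 2y3 >= 5
    y2 + y3 >= 6
    y1, y2, y3 >= 0

Solving the primal: x* = (0, 6).
  primal value c^T x* = 36.
Solving the dual: y* = (0, 0, 6).
  dual value b^T y* = 36.
Strong duality: c^T x* = b^T y*. Confirmed.

36


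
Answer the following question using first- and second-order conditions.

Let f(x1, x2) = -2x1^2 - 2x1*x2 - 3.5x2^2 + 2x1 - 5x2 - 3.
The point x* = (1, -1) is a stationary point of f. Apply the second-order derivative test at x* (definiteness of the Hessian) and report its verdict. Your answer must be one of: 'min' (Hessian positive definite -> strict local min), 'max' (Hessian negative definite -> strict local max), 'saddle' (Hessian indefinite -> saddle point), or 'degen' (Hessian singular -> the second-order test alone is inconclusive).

Compute the Hessian H = grad^2 f:
  H = [[-4, -2], [-2, -7]]
Verify stationarity: grad f(x*) = H x* + g = (0, 0).
Eigenvalues of H: -8, -3.
Both eigenvalues < 0, so H is negative definite -> x* is a strict local max.

max


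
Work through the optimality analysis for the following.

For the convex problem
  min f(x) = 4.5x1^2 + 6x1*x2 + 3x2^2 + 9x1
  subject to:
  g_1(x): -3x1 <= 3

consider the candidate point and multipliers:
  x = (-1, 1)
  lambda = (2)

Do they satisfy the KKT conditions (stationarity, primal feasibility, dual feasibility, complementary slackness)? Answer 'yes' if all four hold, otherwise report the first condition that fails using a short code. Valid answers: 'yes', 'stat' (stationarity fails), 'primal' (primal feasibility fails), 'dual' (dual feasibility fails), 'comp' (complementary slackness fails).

Gradient of f: grad f(x) = Q x + c = (6, 0)
Constraint values g_i(x) = a_i^T x - b_i:
  g_1((-1, 1)) = 0
Stationarity residual: grad f(x) + sum_i lambda_i a_i = (0, 0)
  -> stationarity OK
Primal feasibility (all g_i <= 0): OK
Dual feasibility (all lambda_i >= 0): OK
Complementary slackness (lambda_i * g_i(x) = 0 for all i): OK

Verdict: yes, KKT holds.

yes


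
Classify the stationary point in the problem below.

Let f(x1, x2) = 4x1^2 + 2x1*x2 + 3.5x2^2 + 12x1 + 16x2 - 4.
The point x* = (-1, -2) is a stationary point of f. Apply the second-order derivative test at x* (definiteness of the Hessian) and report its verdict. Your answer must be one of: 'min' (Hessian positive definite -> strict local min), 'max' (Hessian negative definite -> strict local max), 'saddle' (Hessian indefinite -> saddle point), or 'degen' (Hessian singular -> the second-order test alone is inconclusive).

Compute the Hessian H = grad^2 f:
  H = [[8, 2], [2, 7]]
Verify stationarity: grad f(x*) = H x* + g = (0, 0).
Eigenvalues of H: 5.4384, 9.5616.
Both eigenvalues > 0, so H is positive definite -> x* is a strict local min.

min


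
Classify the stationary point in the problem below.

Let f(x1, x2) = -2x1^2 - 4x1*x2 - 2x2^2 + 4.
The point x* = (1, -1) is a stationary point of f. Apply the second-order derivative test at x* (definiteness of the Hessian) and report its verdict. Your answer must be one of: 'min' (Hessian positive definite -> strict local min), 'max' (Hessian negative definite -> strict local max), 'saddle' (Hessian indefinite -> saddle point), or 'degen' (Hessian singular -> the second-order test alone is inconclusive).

Compute the Hessian H = grad^2 f:
  H = [[-4, -4], [-4, -4]]
Verify stationarity: grad f(x*) = H x* + g = (0, 0).
Eigenvalues of H: -8, 0.
H has a zero eigenvalue (singular; negative semidefinite but not definite), so H is neither positive definite, negative definite, nor indefinite. The second-order test alone is inconclusive -> degen.
(Indeed, f is constant along the null direction of H through x*, so x* is not a strict local extremum.)

degen


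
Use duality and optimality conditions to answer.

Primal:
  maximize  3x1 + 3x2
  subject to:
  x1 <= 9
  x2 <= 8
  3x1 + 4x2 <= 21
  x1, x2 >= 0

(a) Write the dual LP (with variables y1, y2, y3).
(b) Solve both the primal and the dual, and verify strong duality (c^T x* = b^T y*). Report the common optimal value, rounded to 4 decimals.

The standard primal-dual pair for 'max c^T x s.t. A x <= b, x >= 0' is:
  Dual:  min b^T y  s.t.  A^T y >= c,  y >= 0.

So the dual LP is:
  minimize  9y1 + 8y2 + 21y3
  subject to:
    y1 + 3y3 >= 3
    y2 + 4y3 >= 3
    y1, y2, y3 >= 0

Solving the primal: x* = (7, 0).
  primal value c^T x* = 21.
Solving the dual: y* = (0, 0, 1).
  dual value b^T y* = 21.
Strong duality: c^T x* = b^T y*. Confirmed.

21


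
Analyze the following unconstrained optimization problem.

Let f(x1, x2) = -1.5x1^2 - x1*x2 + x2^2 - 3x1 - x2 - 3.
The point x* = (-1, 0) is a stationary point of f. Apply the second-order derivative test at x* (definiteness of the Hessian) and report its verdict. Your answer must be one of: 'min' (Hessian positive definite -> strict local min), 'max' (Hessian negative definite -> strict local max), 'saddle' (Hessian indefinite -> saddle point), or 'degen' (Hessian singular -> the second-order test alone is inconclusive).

Compute the Hessian H = grad^2 f:
  H = [[-3, -1], [-1, 2]]
Verify stationarity: grad f(x*) = H x* + g = (0, 0).
Eigenvalues of H: -3.1926, 2.1926.
Eigenvalues have mixed signs, so H is indefinite -> x* is a saddle point.

saddle


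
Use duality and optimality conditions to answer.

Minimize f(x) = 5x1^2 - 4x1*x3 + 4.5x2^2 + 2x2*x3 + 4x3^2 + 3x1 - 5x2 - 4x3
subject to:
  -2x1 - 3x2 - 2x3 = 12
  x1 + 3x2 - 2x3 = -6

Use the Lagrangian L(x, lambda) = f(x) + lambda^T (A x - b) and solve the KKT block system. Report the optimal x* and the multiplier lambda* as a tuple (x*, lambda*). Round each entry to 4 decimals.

Form the Lagrangian:
  L(x, lambda) = (1/2) x^T Q x + c^T x + lambda^T (A x - b)
Stationarity (grad_x L = 0): Q x + c + A^T lambda = 0.
Primal feasibility: A x = b.

This gives the KKT block system:
  [ Q   A^T ] [ x     ]   [-c ]
  [ A    0  ] [ lambda ] = [ b ]

Solving the linear system:
  x*      = (-2.0984, -1.9508, -0.9754)
  lambda* = (-5.9126, 2.2568)
  f(x*)   = 45.9262

x* = (-2.0984, -1.9508, -0.9754), lambda* = (-5.9126, 2.2568)


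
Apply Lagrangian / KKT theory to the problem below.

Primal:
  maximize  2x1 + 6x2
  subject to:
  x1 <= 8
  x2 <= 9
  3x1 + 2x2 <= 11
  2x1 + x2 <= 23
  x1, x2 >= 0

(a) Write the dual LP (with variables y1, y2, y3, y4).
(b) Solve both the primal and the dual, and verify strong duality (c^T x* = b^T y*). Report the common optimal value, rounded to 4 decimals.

The standard primal-dual pair for 'max c^T x s.t. A x <= b, x >= 0' is:
  Dual:  min b^T y  s.t.  A^T y >= c,  y >= 0.

So the dual LP is:
  minimize  8y1 + 9y2 + 11y3 + 23y4
  subject to:
    y1 + 3y3 + 2y4 >= 2
    y2 + 2y3 + y4 >= 6
    y1, y2, y3, y4 >= 0

Solving the primal: x* = (0, 5.5).
  primal value c^T x* = 33.
Solving the dual: y* = (0, 0, 3, 0).
  dual value b^T y* = 33.
Strong duality: c^T x* = b^T y*. Confirmed.

33


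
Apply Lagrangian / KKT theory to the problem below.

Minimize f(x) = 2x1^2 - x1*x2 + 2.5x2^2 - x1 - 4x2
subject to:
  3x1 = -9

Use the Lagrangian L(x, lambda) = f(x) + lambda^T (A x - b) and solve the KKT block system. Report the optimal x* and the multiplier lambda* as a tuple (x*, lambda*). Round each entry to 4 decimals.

Form the Lagrangian:
  L(x, lambda) = (1/2) x^T Q x + c^T x + lambda^T (A x - b)
Stationarity (grad_x L = 0): Q x + c + A^T lambda = 0.
Primal feasibility: A x = b.

This gives the KKT block system:
  [ Q   A^T ] [ x     ]   [-c ]
  [ A    0  ] [ lambda ] = [ b ]

Solving the linear system:
  x*      = (-3, 0.2)
  lambda* = (4.4)
  f(x*)   = 20.9

x* = (-3, 0.2), lambda* = (4.4)


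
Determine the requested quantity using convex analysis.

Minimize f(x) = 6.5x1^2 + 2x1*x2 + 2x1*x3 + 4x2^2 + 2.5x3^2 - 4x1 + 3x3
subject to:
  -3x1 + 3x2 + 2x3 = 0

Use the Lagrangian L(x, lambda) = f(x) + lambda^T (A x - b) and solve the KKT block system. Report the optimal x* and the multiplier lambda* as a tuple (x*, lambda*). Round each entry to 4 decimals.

Form the Lagrangian:
  L(x, lambda) = (1/2) x^T Q x + c^T x + lambda^T (A x - b)
Stationarity (grad_x L = 0): Q x + c + A^T lambda = 0.
Primal feasibility: A x = b.

This gives the KKT block system:
  [ Q   A^T ] [ x     ]   [-c ]
  [ A    0  ] [ lambda ] = [ b ]

Solving the linear system:
  x*      = (0.1053, 0.3008, -0.2932)
  lambda* = (-0.8722)
  f(x*)   = -0.6504

x* = (0.1053, 0.3008, -0.2932), lambda* = (-0.8722)


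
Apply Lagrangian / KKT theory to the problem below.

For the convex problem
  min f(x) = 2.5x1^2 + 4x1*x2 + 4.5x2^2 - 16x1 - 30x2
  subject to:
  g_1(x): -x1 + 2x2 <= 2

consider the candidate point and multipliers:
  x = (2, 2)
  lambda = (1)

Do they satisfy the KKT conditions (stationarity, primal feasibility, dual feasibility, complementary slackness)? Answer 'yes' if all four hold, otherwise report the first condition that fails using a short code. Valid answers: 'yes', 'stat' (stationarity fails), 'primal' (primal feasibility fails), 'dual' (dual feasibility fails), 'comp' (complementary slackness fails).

Gradient of f: grad f(x) = Q x + c = (2, -4)
Constraint values g_i(x) = a_i^T x - b_i:
  g_1((2, 2)) = 0
Stationarity residual: grad f(x) + sum_i lambda_i a_i = (1, -2)
  -> stationarity FAILS
Primal feasibility (all g_i <= 0): OK
Dual feasibility (all lambda_i >= 0): OK
Complementary slackness (lambda_i * g_i(x) = 0 for all i): OK

Verdict: the first failing condition is stationarity -> stat.

stat


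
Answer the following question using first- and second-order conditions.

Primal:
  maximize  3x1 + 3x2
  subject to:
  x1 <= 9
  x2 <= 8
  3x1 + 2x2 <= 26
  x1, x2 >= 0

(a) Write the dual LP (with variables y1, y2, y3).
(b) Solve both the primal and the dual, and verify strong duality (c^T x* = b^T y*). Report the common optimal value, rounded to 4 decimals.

The standard primal-dual pair for 'max c^T x s.t. A x <= b, x >= 0' is:
  Dual:  min b^T y  s.t.  A^T y >= c,  y >= 0.

So the dual LP is:
  minimize  9y1 + 8y2 + 26y3
  subject to:
    y1 + 3y3 >= 3
    y2 + 2y3 >= 3
    y1, y2, y3 >= 0

Solving the primal: x* = (3.3333, 8).
  primal value c^T x* = 34.
Solving the dual: y* = (0, 1, 1).
  dual value b^T y* = 34.
Strong duality: c^T x* = b^T y*. Confirmed.

34


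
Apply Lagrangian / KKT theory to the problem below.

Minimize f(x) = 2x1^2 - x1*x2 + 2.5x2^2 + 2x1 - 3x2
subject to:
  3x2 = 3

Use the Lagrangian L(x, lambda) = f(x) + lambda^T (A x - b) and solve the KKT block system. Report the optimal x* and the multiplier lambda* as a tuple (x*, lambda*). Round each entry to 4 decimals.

Form the Lagrangian:
  L(x, lambda) = (1/2) x^T Q x + c^T x + lambda^T (A x - b)
Stationarity (grad_x L = 0): Q x + c + A^T lambda = 0.
Primal feasibility: A x = b.

This gives the KKT block system:
  [ Q   A^T ] [ x     ]   [-c ]
  [ A    0  ] [ lambda ] = [ b ]

Solving the linear system:
  x*      = (-0.25, 1)
  lambda* = (-0.75)
  f(x*)   = -0.625

x* = (-0.25, 1), lambda* = (-0.75)


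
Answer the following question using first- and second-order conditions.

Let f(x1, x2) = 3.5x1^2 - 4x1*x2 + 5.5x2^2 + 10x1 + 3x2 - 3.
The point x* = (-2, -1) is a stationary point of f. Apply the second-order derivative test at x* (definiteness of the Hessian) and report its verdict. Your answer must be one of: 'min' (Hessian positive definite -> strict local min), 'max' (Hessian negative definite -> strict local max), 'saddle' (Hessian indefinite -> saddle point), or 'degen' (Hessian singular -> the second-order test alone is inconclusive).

Compute the Hessian H = grad^2 f:
  H = [[7, -4], [-4, 11]]
Verify stationarity: grad f(x*) = H x* + g = (0, 0).
Eigenvalues of H: 4.5279, 13.4721.
Both eigenvalues > 0, so H is positive definite -> x* is a strict local min.

min


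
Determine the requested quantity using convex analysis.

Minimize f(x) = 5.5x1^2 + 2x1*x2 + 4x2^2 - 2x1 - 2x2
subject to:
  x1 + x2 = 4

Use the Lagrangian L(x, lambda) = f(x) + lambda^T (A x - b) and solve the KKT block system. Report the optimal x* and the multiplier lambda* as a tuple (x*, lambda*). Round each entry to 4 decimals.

Form the Lagrangian:
  L(x, lambda) = (1/2) x^T Q x + c^T x + lambda^T (A x - b)
Stationarity (grad_x L = 0): Q x + c + A^T lambda = 0.
Primal feasibility: A x = b.

This gives the KKT block system:
  [ Q   A^T ] [ x     ]   [-c ]
  [ A    0  ] [ lambda ] = [ b ]

Solving the linear system:
  x*      = (1.6, 2.4)
  lambda* = (-20.4)
  f(x*)   = 36.8

x* = (1.6, 2.4), lambda* = (-20.4)


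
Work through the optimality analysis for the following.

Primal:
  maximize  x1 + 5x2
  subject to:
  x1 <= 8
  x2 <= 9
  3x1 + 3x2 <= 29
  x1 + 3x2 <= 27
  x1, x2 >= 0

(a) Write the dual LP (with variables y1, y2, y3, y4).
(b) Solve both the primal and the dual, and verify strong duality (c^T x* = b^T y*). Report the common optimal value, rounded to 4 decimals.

The standard primal-dual pair for 'max c^T x s.t. A x <= b, x >= 0' is:
  Dual:  min b^T y  s.t.  A^T y >= c,  y >= 0.

So the dual LP is:
  minimize  8y1 + 9y2 + 29y3 + 27y4
  subject to:
    y1 + 3y3 + y4 >= 1
    y2 + 3y3 + 3y4 >= 5
    y1, y2, y3, y4 >= 0

Solving the primal: x* = (0, 9).
  primal value c^T x* = 45.
Solving the dual: y* = (0, 2, 0, 1).
  dual value b^T y* = 45.
Strong duality: c^T x* = b^T y*. Confirmed.

45


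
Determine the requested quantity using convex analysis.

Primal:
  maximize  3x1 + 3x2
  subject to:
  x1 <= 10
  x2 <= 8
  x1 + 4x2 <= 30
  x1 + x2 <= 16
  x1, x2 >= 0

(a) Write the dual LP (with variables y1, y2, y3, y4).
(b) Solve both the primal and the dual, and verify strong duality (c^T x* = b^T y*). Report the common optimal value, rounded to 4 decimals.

The standard primal-dual pair for 'max c^T x s.t. A x <= b, x >= 0' is:
  Dual:  min b^T y  s.t.  A^T y >= c,  y >= 0.

So the dual LP is:
  minimize  10y1 + 8y2 + 30y3 + 16y4
  subject to:
    y1 + y3 + y4 >= 3
    y2 + 4y3 + y4 >= 3
    y1, y2, y3, y4 >= 0

Solving the primal: x* = (10, 5).
  primal value c^T x* = 45.
Solving the dual: y* = (2.25, 0, 0.75, 0).
  dual value b^T y* = 45.
Strong duality: c^T x* = b^T y*. Confirmed.

45


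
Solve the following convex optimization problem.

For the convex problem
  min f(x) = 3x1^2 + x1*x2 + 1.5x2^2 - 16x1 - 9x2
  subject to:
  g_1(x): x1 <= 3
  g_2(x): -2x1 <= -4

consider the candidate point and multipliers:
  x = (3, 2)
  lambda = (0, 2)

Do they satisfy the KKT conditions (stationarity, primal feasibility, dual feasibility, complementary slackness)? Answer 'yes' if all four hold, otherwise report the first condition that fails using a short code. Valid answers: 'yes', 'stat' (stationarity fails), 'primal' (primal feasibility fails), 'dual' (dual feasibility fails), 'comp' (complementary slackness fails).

Gradient of f: grad f(x) = Q x + c = (4, 0)
Constraint values g_i(x) = a_i^T x - b_i:
  g_1((3, 2)) = 0
  g_2((3, 2)) = -2
Stationarity residual: grad f(x) + sum_i lambda_i a_i = (0, 0)
  -> stationarity OK
Primal feasibility (all g_i <= 0): OK
Dual feasibility (all lambda_i >= 0): OK
Complementary slackness (lambda_i * g_i(x) = 0 for all i): FAILS

Verdict: the first failing condition is complementary_slackness -> comp.

comp


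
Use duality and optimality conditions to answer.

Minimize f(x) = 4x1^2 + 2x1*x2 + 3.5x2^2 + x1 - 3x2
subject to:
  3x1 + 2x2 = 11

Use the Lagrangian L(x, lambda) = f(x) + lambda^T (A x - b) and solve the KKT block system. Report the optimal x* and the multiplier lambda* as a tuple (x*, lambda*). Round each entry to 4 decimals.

Form the Lagrangian:
  L(x, lambda) = (1/2) x^T Q x + c^T x + lambda^T (A x - b)
Stationarity (grad_x L = 0): Q x + c + A^T lambda = 0.
Primal feasibility: A x = b.

This gives the KKT block system:
  [ Q   A^T ] [ x     ]   [-c ]
  [ A    0  ] [ lambda ] = [ b ]

Solving the linear system:
  x*      = (2.3239, 2.0141)
  lambda* = (-7.8732)
  f(x*)   = 41.4437

x* = (2.3239, 2.0141), lambda* = (-7.8732)


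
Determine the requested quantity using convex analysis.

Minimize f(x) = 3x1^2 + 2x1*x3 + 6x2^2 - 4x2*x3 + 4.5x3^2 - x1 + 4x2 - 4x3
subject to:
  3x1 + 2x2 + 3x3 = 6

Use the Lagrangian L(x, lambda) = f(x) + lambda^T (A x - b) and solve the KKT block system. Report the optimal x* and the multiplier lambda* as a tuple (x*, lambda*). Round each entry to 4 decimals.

Form the Lagrangian:
  L(x, lambda) = (1/2) x^T Q x + c^T x + lambda^T (A x - b)
Stationarity (grad_x L = 0): Q x + c + A^T lambda = 0.
Primal feasibility: A x = b.

This gives the KKT block system:
  [ Q   A^T ] [ x     ]   [-c ]
  [ A    0  ] [ lambda ] = [ b ]

Solving the linear system:
  x*      = (0.7465, 0.3217, 1.039)
  lambda* = (-1.8524)
  f(x*)   = 3.7493

x* = (0.7465, 0.3217, 1.039), lambda* = (-1.8524)


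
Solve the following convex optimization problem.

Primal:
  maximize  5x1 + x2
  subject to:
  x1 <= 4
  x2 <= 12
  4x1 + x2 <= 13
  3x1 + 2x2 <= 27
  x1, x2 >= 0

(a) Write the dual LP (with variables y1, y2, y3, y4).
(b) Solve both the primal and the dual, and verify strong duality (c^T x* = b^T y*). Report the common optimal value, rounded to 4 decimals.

The standard primal-dual pair for 'max c^T x s.t. A x <= b, x >= 0' is:
  Dual:  min b^T y  s.t.  A^T y >= c,  y >= 0.

So the dual LP is:
  minimize  4y1 + 12y2 + 13y3 + 27y4
  subject to:
    y1 + 4y3 + 3y4 >= 5
    y2 + y3 + 2y4 >= 1
    y1, y2, y3, y4 >= 0

Solving the primal: x* = (3.25, 0).
  primal value c^T x* = 16.25.
Solving the dual: y* = (0, 0, 1.25, 0).
  dual value b^T y* = 16.25.
Strong duality: c^T x* = b^T y*. Confirmed.

16.25


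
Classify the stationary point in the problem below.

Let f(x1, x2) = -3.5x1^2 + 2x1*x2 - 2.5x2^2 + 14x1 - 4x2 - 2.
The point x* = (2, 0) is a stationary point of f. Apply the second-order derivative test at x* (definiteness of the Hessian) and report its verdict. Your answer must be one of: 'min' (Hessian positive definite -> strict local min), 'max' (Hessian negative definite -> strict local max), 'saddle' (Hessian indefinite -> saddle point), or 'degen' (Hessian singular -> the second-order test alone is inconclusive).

Compute the Hessian H = grad^2 f:
  H = [[-7, 2], [2, -5]]
Verify stationarity: grad f(x*) = H x* + g = (0, 0).
Eigenvalues of H: -8.2361, -3.7639.
Both eigenvalues < 0, so H is negative definite -> x* is a strict local max.

max


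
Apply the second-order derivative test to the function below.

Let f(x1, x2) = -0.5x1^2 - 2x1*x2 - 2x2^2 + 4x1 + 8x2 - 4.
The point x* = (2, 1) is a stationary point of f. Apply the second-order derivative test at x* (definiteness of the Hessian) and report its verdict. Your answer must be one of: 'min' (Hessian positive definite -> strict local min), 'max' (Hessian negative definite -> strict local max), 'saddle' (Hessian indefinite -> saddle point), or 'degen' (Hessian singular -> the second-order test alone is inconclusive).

Compute the Hessian H = grad^2 f:
  H = [[-1, -2], [-2, -4]]
Verify stationarity: grad f(x*) = H x* + g = (0, 0).
Eigenvalues of H: -5, 0.
H has a zero eigenvalue (singular; negative semidefinite but not definite), so H is neither positive definite, negative definite, nor indefinite. The second-order test alone is inconclusive -> degen.
(Indeed, f is constant along the null direction of H through x*, so x* is not a strict local extremum.)

degen


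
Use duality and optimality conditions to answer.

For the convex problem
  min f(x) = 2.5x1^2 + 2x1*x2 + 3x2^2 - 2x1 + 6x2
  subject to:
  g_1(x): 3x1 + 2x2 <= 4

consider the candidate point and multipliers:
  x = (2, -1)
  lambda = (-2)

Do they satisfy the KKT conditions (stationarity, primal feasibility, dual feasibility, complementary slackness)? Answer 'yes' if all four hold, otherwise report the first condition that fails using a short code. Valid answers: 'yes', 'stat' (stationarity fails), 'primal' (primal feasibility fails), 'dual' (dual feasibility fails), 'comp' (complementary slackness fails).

Gradient of f: grad f(x) = Q x + c = (6, 4)
Constraint values g_i(x) = a_i^T x - b_i:
  g_1((2, -1)) = 0
Stationarity residual: grad f(x) + sum_i lambda_i a_i = (0, 0)
  -> stationarity OK
Primal feasibility (all g_i <= 0): OK
Dual feasibility (all lambda_i >= 0): FAILS
Complementary slackness (lambda_i * g_i(x) = 0 for all i): OK

Verdict: the first failing condition is dual_feasibility -> dual.

dual


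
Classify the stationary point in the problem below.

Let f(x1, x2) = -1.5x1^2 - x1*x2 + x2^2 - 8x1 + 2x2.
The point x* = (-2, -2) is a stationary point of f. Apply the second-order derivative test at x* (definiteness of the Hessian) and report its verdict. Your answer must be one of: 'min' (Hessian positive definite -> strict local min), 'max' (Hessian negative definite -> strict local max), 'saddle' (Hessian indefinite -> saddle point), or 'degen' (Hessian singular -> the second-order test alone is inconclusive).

Compute the Hessian H = grad^2 f:
  H = [[-3, -1], [-1, 2]]
Verify stationarity: grad f(x*) = H x* + g = (0, 0).
Eigenvalues of H: -3.1926, 2.1926.
Eigenvalues have mixed signs, so H is indefinite -> x* is a saddle point.

saddle


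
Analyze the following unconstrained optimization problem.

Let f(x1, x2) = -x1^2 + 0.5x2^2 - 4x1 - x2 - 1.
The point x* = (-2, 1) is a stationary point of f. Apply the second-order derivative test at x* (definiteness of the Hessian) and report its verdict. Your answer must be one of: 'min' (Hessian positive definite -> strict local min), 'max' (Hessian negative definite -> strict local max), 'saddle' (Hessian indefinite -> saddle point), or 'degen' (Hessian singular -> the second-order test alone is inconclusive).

Compute the Hessian H = grad^2 f:
  H = [[-2, 0], [0, 1]]
Verify stationarity: grad f(x*) = H x* + g = (0, 0).
Eigenvalues of H: -2, 1.
Eigenvalues have mixed signs, so H is indefinite -> x* is a saddle point.

saddle


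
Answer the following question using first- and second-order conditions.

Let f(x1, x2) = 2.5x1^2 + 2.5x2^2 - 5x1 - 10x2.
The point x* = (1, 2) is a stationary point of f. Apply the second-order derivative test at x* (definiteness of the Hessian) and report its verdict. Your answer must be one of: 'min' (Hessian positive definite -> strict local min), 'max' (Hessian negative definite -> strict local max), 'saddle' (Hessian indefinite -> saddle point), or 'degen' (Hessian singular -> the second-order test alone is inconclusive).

Compute the Hessian H = grad^2 f:
  H = [[5, 0], [0, 5]]
Verify stationarity: grad f(x*) = H x* + g = (0, 0).
Eigenvalues of H: 5, 5.
Both eigenvalues > 0, so H is positive definite -> x* is a strict local min.

min


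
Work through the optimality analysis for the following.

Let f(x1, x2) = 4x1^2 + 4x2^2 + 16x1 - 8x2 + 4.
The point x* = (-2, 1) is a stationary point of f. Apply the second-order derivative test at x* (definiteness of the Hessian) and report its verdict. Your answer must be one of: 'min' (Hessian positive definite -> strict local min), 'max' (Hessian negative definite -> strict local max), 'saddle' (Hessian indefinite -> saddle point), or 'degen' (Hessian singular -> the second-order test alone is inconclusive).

Compute the Hessian H = grad^2 f:
  H = [[8, 0], [0, 8]]
Verify stationarity: grad f(x*) = H x* + g = (0, 0).
Eigenvalues of H: 8, 8.
Both eigenvalues > 0, so H is positive definite -> x* is a strict local min.

min


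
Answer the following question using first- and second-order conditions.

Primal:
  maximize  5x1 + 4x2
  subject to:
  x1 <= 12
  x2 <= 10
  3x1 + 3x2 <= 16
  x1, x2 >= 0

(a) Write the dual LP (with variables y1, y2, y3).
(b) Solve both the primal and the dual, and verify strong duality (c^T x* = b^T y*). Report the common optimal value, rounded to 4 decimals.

The standard primal-dual pair for 'max c^T x s.t. A x <= b, x >= 0' is:
  Dual:  min b^T y  s.t.  A^T y >= c,  y >= 0.

So the dual LP is:
  minimize  12y1 + 10y2 + 16y3
  subject to:
    y1 + 3y3 >= 5
    y2 + 3y3 >= 4
    y1, y2, y3 >= 0

Solving the primal: x* = (5.3333, 0).
  primal value c^T x* = 26.6667.
Solving the dual: y* = (0, 0, 1.6667).
  dual value b^T y* = 26.6667.
Strong duality: c^T x* = b^T y*. Confirmed.

26.6667


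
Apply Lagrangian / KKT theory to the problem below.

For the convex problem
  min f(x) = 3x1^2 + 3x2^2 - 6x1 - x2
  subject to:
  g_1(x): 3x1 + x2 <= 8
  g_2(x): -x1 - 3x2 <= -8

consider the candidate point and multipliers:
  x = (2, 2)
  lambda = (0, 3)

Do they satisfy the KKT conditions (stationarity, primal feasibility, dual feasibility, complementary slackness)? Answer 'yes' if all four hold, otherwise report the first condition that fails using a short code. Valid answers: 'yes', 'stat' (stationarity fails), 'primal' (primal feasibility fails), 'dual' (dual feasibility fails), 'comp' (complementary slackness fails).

Gradient of f: grad f(x) = Q x + c = (6, 11)
Constraint values g_i(x) = a_i^T x - b_i:
  g_1((2, 2)) = 0
  g_2((2, 2)) = 0
Stationarity residual: grad f(x) + sum_i lambda_i a_i = (3, 2)
  -> stationarity FAILS
Primal feasibility (all g_i <= 0): OK
Dual feasibility (all lambda_i >= 0): OK
Complementary slackness (lambda_i * g_i(x) = 0 for all i): OK

Verdict: the first failing condition is stationarity -> stat.

stat


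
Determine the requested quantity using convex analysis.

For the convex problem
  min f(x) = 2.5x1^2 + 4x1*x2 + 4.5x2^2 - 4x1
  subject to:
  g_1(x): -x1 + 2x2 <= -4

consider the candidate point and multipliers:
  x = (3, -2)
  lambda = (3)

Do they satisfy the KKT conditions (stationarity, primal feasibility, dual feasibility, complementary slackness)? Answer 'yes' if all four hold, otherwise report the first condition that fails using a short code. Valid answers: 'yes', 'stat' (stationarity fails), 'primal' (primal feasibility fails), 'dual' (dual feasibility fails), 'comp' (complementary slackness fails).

Gradient of f: grad f(x) = Q x + c = (3, -6)
Constraint values g_i(x) = a_i^T x - b_i:
  g_1((3, -2)) = -3
Stationarity residual: grad f(x) + sum_i lambda_i a_i = (0, 0)
  -> stationarity OK
Primal feasibility (all g_i <= 0): OK
Dual feasibility (all lambda_i >= 0): OK
Complementary slackness (lambda_i * g_i(x) = 0 for all i): FAILS

Verdict: the first failing condition is complementary_slackness -> comp.

comp


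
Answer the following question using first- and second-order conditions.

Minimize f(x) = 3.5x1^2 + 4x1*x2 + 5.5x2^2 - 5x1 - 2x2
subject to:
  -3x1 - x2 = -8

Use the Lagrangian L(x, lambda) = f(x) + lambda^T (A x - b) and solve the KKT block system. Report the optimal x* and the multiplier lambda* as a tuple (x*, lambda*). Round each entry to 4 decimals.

Form the Lagrangian:
  L(x, lambda) = (1/2) x^T Q x + c^T x + lambda^T (A x - b)
Stationarity (grad_x L = 0): Q x + c + A^T lambda = 0.
Primal feasibility: A x = b.

This gives the KKT block system:
  [ Q   A^T ] [ x     ]   [-c ]
  [ A    0  ] [ lambda ] = [ b ]

Solving the linear system:
  x*      = (2.8171, -0.4512)
  lambda* = (4.3049)
  f(x*)   = 10.628

x* = (2.8171, -0.4512), lambda* = (4.3049)


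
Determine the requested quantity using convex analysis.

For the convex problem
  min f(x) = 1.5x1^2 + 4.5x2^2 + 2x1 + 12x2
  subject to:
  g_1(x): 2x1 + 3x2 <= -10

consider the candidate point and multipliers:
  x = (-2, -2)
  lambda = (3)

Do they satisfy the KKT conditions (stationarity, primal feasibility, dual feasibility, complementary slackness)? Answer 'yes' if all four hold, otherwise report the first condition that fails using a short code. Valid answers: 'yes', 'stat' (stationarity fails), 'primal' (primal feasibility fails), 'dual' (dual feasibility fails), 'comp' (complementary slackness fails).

Gradient of f: grad f(x) = Q x + c = (-4, -6)
Constraint values g_i(x) = a_i^T x - b_i:
  g_1((-2, -2)) = 0
Stationarity residual: grad f(x) + sum_i lambda_i a_i = (2, 3)
  -> stationarity FAILS
Primal feasibility (all g_i <= 0): OK
Dual feasibility (all lambda_i >= 0): OK
Complementary slackness (lambda_i * g_i(x) = 0 for all i): OK

Verdict: the first failing condition is stationarity -> stat.

stat


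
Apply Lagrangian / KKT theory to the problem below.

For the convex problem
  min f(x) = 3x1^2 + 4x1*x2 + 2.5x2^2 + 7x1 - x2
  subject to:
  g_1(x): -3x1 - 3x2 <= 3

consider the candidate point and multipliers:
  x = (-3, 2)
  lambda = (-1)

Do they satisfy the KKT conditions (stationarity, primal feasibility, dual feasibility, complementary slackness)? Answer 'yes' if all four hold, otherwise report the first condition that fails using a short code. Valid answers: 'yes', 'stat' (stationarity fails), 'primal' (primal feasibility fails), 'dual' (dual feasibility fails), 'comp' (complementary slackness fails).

Gradient of f: grad f(x) = Q x + c = (-3, -3)
Constraint values g_i(x) = a_i^T x - b_i:
  g_1((-3, 2)) = 0
Stationarity residual: grad f(x) + sum_i lambda_i a_i = (0, 0)
  -> stationarity OK
Primal feasibility (all g_i <= 0): OK
Dual feasibility (all lambda_i >= 0): FAILS
Complementary slackness (lambda_i * g_i(x) = 0 for all i): OK

Verdict: the first failing condition is dual_feasibility -> dual.

dual


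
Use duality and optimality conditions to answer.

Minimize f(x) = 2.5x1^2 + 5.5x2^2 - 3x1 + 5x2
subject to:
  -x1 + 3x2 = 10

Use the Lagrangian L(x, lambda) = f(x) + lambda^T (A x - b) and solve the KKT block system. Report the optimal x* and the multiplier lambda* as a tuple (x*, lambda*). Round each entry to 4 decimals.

Form the Lagrangian:
  L(x, lambda) = (1/2) x^T Q x + c^T x + lambda^T (A x - b)
Stationarity (grad_x L = 0): Q x + c + A^T lambda = 0.
Primal feasibility: A x = b.

This gives the KKT block system:
  [ Q   A^T ] [ x     ]   [-c ]
  [ A    0  ] [ lambda ] = [ b ]

Solving the linear system:
  x*      = (-1.75, 2.75)
  lambda* = (-11.75)
  f(x*)   = 68.25

x* = (-1.75, 2.75), lambda* = (-11.75)


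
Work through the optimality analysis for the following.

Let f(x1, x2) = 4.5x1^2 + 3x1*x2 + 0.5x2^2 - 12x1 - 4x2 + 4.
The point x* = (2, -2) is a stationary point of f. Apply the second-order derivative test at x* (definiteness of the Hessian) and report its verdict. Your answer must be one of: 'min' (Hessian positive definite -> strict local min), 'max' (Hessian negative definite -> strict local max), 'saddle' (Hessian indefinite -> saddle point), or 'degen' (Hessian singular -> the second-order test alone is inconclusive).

Compute the Hessian H = grad^2 f:
  H = [[9, 3], [3, 1]]
Verify stationarity: grad f(x*) = H x* + g = (0, 0).
Eigenvalues of H: 0, 10.
H has a zero eigenvalue (singular; positive semidefinite but not definite), so H is neither positive definite, negative definite, nor indefinite. The second-order test alone is inconclusive -> degen.
(Indeed, f is constant along the null direction of H through x*, so x* is not a strict local extremum.)

degen


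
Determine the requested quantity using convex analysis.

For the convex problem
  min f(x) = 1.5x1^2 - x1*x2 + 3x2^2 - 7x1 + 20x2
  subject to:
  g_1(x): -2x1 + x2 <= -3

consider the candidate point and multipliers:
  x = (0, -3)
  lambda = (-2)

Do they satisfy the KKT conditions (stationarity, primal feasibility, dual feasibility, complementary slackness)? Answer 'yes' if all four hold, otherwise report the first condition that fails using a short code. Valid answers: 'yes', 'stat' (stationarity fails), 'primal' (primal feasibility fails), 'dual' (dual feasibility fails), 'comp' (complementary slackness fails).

Gradient of f: grad f(x) = Q x + c = (-4, 2)
Constraint values g_i(x) = a_i^T x - b_i:
  g_1((0, -3)) = 0
Stationarity residual: grad f(x) + sum_i lambda_i a_i = (0, 0)
  -> stationarity OK
Primal feasibility (all g_i <= 0): OK
Dual feasibility (all lambda_i >= 0): FAILS
Complementary slackness (lambda_i * g_i(x) = 0 for all i): OK

Verdict: the first failing condition is dual_feasibility -> dual.

dual


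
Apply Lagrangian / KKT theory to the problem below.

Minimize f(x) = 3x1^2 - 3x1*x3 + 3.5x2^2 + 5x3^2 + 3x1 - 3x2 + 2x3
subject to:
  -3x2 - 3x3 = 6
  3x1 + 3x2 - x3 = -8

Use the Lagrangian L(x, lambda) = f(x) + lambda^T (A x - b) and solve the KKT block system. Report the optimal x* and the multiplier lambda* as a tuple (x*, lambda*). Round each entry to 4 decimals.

Form the Lagrangian:
  L(x, lambda) = (1/2) x^T Q x + c^T x + lambda^T (A x - b)
Stationarity (grad_x L = 0): Q x + c + A^T lambda = 0.
Primal feasibility: A x = b.

This gives the KKT block system:
  [ Q   A^T ] [ x     ]   [-c ]
  [ A    0  ] [ lambda ] = [ b ]

Solving the linear system:
  x*      = (-2, -1, -1)
  lambda* = (-1.3333, 2)
  f(x*)   = 9.5

x* = (-2, -1, -1), lambda* = (-1.3333, 2)


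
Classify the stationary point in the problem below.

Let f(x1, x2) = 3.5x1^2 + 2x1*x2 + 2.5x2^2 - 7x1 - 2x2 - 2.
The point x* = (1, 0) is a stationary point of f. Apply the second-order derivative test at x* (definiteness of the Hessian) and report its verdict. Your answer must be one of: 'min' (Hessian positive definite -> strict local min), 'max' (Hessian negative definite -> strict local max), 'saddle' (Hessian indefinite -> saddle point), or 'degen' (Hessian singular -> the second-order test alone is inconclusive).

Compute the Hessian H = grad^2 f:
  H = [[7, 2], [2, 5]]
Verify stationarity: grad f(x*) = H x* + g = (0, 0).
Eigenvalues of H: 3.7639, 8.2361.
Both eigenvalues > 0, so H is positive definite -> x* is a strict local min.

min


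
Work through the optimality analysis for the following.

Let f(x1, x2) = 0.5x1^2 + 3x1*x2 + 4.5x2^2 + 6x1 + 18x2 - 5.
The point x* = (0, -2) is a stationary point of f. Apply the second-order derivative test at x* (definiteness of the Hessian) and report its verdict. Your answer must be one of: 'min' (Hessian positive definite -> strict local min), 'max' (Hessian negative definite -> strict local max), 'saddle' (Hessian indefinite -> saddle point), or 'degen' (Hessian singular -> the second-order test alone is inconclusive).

Compute the Hessian H = grad^2 f:
  H = [[1, 3], [3, 9]]
Verify stationarity: grad f(x*) = H x* + g = (0, 0).
Eigenvalues of H: 0, 10.
H has a zero eigenvalue (singular; positive semidefinite but not definite), so H is neither positive definite, negative definite, nor indefinite. The second-order test alone is inconclusive -> degen.
(Indeed, f is constant along the null direction of H through x*, so x* is not a strict local extremum.)

degen
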